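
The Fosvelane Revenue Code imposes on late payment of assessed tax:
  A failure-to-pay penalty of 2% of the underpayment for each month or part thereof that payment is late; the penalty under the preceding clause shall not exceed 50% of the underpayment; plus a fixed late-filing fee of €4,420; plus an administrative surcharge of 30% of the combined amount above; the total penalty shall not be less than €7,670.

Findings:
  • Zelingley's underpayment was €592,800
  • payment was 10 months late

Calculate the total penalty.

Accrued rate: 2% × 10 = 20%, capped at 50% → 20%
Failure-to-pay penalty: 20% of €592,800 = €118,560
Penalty before surcharge: €118,560 + €4,420 = €122,980
Administrative surcharge: 30% of €122,980 = €36,894
Total penalty: €122,980 + €36,894 = €159,874
Minimum €7,670: €159,874 meets the minimum, no increase.

€159,874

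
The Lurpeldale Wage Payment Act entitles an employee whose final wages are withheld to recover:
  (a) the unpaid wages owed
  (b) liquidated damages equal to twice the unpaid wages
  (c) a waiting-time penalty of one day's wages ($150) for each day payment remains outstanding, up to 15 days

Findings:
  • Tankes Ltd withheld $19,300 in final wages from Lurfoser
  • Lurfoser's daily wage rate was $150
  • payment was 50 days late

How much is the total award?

Total award: $60,150

Doubled: 2 × $19,300 = $38,600
Penalty days: min(50, 15) = 15
Waiting-time penalty: 15 × $150 = $2,250
Total award: $19,300 + $38,600 + $2,250 = $60,150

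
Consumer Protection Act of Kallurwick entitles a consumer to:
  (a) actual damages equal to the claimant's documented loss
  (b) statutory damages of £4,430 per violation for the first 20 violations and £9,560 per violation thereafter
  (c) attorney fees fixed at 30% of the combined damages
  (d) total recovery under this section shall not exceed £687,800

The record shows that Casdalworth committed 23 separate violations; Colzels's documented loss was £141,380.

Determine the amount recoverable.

Total recovery: £336,258

First 20 violations: 20 × £4,430 = £88,600
Remaining violations: (23 − 20) × £9,560 = £28,680
Statutory damages: £88,600 + £28,680 = £117,280
Combined damages: £141,380 + £117,280 = £258,660
Attorney fees: 30% of £258,660 = £77,598
Total before cap: £258,660 + £77,598 = £336,258
Cap at £687,800: £336,258 is within the cap, no reduction.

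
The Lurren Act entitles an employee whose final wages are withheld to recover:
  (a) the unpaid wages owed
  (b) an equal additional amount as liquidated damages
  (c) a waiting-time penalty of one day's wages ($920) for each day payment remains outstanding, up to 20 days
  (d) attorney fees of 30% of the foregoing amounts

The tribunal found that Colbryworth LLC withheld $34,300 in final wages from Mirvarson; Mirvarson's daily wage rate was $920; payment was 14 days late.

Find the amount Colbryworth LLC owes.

Liquidated damages (equal amount): $34,300
Penalty days: min(14, 20) = 14
Waiting-time penalty: 14 × $920 = $12,880
Subtotal: $34,300 + $34,300 + $12,880 = $81,480
Attorney fees: 30% of $81,480 = $24,444
Total award: $81,480 + $24,444 = $105,924

$105,924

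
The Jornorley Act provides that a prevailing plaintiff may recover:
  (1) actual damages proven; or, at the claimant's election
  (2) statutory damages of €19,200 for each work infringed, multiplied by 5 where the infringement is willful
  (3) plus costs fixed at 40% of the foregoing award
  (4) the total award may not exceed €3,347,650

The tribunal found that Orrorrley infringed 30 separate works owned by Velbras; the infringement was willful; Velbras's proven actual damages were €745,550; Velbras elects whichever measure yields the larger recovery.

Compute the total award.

€3,347,650

Statutory damages: 30 × €19,200 = €576,000
Multiplied by 5: 5 × €576,000 = €2,880,000
Greater of actual damages (€745,550) or enhanced statutory damages (€2,880,000): €2,880,000
Costs: 40% of €2,880,000 = €1,152,000
Award plus costs: €2,880,000 + €1,152,000 = €4,032,000
Cap at €3,347,650: €4,032,000 exceeds the cap → €3,347,650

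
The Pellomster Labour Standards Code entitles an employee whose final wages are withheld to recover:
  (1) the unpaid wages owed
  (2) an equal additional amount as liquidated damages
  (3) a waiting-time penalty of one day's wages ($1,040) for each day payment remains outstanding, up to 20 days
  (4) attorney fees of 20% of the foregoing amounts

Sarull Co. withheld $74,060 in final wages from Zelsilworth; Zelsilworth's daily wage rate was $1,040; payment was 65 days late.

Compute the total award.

$202,704

Liquidated damages (equal amount): $74,060
Penalty days: min(65, 20) = 20
Waiting-time penalty: 20 × $1,040 = $20,800
Subtotal: $74,060 + $74,060 + $20,800 = $168,920
Attorney fees: 20% of $168,920 = $33,784
Total award: $168,920 + $33,784 = $202,704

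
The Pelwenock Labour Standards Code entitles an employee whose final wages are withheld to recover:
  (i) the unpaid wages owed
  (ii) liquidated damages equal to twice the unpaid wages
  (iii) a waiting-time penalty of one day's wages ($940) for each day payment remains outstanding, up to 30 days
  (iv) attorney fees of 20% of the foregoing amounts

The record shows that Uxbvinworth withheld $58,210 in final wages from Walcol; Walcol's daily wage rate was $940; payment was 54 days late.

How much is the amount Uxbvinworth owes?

$243,396

Doubled: 2 × $58,210 = $116,420
Penalty days: min(54, 30) = 30
Waiting-time penalty: 30 × $940 = $28,200
Subtotal: $58,210 + $116,420 + $28,200 = $202,830
Attorney fees: 20% of $202,830 = $40,566
Total award: $202,830 + $40,566 = $243,396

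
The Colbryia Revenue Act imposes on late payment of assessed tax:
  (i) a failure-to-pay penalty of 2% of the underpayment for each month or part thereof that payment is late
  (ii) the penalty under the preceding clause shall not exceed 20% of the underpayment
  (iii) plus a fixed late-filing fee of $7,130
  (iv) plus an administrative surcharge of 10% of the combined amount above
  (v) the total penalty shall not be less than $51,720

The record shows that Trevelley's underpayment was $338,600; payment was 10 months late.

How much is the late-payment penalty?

$82,335

Accrued rate: 2% × 10 = 20%, capped at 20% → 20%
Failure-to-pay penalty: 20% of $338,600 = $67,720
Penalty before surcharge: $67,720 + $7,130 = $74,850
Administrative surcharge: 10% of $74,850 = $7,485
Total penalty: $74,850 + $7,485 = $82,335
Minimum $51,720: $82,335 meets the minimum, no increase.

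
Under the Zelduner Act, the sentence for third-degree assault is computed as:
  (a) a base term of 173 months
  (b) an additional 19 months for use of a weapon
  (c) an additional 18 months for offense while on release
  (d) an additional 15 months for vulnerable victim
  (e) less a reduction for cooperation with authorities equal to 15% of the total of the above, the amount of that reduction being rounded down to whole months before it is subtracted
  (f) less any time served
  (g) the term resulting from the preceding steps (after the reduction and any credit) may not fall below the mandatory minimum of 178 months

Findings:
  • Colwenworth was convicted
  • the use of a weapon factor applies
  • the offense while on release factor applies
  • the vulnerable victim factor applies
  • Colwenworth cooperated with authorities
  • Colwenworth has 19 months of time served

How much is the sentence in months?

Use of a weapon enhancement: +19 months
Offense while on release enhancement: +18 months
Vulnerable victim enhancement: +15 months
Adjusted term: 173 months + 19 months + 18 months + 15 months = 225 months
Cooperation with authorities reduction: 15% of 225 months = 33 months (rounded down)
After reduction: 225 − 33 = 192 months
Less time served: 192 months − 19 months = 173 months
Minimum 178 months: 173 months is below the minimum → 178 months

178 months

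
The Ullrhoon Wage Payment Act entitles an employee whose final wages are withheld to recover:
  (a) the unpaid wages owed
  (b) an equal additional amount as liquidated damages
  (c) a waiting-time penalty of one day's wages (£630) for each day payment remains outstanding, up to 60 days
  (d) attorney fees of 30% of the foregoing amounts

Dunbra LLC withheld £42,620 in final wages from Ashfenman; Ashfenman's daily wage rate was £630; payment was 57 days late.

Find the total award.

£157,495

Liquidated damages (equal amount): £42,620
Penalty days: min(57, 60) = 57
Waiting-time penalty: 57 × £630 = £35,910
Subtotal: £42,620 + £42,620 + £35,910 = £121,150
Attorney fees: 30% of £121,150 = £36,345
Total award: £121,150 + £36,345 = £157,495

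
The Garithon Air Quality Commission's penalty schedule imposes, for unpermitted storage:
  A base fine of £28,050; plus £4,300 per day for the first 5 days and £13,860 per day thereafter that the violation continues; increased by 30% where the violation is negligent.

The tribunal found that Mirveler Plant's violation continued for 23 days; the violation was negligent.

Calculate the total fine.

£388,739

First 5 days: 5 × £4,300 = £21,500
Remaining days: (23 − 5) × £13,860 = £249,480
Per-day component: £21,500 + £249,480 = £270,980
Base plus per-day: £28,050 + £270,980 = £299,030
Enhancement: 30% of £299,030 = £89,709
Enhanced fine: £299,030 + £89,709 = £388,739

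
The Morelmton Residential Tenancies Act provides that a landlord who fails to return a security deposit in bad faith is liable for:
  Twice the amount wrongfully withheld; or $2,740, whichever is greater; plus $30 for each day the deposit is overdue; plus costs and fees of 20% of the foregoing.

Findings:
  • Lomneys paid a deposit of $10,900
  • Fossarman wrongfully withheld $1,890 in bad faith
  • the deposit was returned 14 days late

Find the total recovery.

$5,040

Doubled: 2 × $1,890 = $3,780
Minimum $2,740: $3,780 meets the minimum, no increase.
Late-return penalty: 14 × $30 = $420
Damages plus late penalty: $3,780 + $420 = $4,200
Costs and fees: 20% of $4,200 = $840
Total recovery: $4,200 + $840 = $5,040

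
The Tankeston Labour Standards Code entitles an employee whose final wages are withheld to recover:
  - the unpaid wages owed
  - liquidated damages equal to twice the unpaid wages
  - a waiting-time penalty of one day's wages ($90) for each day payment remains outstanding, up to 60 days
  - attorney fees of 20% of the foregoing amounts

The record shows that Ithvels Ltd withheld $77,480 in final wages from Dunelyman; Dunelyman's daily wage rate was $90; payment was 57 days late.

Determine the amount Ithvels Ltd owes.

Doubled: 2 × $77,480 = $154,960
Penalty days: min(57, 60) = 57
Waiting-time penalty: 57 × $90 = $5,130
Subtotal: $77,480 + $154,960 + $5,130 = $237,570
Attorney fees: 20% of $237,570 = $47,514
Total award: $237,570 + $47,514 = $285,084

$285,084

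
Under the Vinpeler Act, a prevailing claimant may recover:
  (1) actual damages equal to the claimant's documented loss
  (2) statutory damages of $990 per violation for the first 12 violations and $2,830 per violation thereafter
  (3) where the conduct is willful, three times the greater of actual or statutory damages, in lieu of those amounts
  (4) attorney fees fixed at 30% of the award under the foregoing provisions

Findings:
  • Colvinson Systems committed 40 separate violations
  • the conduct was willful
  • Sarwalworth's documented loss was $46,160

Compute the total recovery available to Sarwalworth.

First 12 violations: 12 × $990 = $11,880
Remaining violations: (40 − 12) × $2,830 = $79,240
Statutory damages: $11,880 + $79,240 = $91,120
Greater of actual damages ($46,160) or statutory damages ($91,120): $91,120
Trebled: 3 × $91,120 = $273,360
Attorney fees: 30% of $273,360 = $82,008
Total recovery: $273,360 + $82,008 = $355,368

$355,368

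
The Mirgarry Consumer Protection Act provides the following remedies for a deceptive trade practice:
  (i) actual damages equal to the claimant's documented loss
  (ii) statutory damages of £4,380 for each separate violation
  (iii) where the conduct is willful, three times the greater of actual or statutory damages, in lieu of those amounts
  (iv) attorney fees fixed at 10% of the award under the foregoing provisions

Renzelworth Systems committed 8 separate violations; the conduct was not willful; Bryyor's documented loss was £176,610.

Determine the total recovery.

£232,815

Statutory damages: 8 × £4,380 = £35,040
Conduct not willful: the in-lieu enhancement does not apply.
Actual plus statutory damages: £176,610 + £35,040 = £211,650
Attorney fees: 10% of £211,650 = £21,165
Total recovery: £211,650 + £21,165 = £232,815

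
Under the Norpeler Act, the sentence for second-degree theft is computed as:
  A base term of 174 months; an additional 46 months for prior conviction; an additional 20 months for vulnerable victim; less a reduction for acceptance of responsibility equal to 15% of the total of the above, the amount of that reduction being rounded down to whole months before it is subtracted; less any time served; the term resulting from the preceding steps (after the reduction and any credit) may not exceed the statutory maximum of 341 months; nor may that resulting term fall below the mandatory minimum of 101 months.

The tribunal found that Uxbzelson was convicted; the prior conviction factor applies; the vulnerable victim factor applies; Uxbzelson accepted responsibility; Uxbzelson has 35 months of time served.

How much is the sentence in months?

169 months

Prior conviction enhancement: +46 months
Vulnerable victim enhancement: +20 months
Adjusted term: 174 months + 46 months + 20 months = 240 months
Acceptance of responsibility reduction: 15% of 240 months = 36 months (rounded down)
After reduction: 240 − 36 = 204 months
Less time served: 204 months − 35 months = 169 months
Cap at 341 months: 169 months is within the cap, no reduction.
Minimum 101 months: 169 months meets the minimum, no increase.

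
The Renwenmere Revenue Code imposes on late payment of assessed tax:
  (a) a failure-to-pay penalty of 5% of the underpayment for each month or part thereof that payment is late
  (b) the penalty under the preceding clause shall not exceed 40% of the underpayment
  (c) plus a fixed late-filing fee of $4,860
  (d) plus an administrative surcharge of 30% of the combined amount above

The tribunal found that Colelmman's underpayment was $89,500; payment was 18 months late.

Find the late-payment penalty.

Accrued rate: 5% × 18 = 90%, capped at 40% → 40%
Failure-to-pay penalty: 40% of $89,500 = $35,800
Penalty before surcharge: $35,800 + $4,860 = $40,660
Administrative surcharge: 30% of $40,660 = $12,198
Total penalty: $40,660 + $12,198 = $52,858

Penalty: $52,858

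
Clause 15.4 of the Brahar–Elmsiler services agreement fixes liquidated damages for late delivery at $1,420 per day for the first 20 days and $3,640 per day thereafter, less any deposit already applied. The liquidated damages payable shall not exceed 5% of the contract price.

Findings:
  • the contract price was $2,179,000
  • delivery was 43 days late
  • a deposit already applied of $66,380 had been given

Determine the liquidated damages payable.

First 20 days: 20 × $1,420 = $28,400
Remaining days: (43 − 20) × $3,640 = $83,720
Accrued per-day damages: $28,400 + $83,720 = $112,120
Less deposit already applied: $112,120 − $66,380 = $45,740
Cap: 5% of $2,179,000 = $108,950
Cap at $108,950: $45,740 is within the cap, no reduction.

$45,740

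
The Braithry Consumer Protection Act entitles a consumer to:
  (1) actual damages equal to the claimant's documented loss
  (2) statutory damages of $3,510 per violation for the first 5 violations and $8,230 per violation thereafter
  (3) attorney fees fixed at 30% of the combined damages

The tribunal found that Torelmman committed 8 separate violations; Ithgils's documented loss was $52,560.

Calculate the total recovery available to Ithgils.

First 5 violations: 5 × $3,510 = $17,550
Remaining violations: (8 − 5) × $8,230 = $24,690
Statutory damages: $17,550 + $24,690 = $42,240
Combined damages: $52,560 + $42,240 = $94,800
Attorney fees: 30% of $94,800 = $28,440
Total recovery: $94,800 + $28,440 = $123,240

$123,240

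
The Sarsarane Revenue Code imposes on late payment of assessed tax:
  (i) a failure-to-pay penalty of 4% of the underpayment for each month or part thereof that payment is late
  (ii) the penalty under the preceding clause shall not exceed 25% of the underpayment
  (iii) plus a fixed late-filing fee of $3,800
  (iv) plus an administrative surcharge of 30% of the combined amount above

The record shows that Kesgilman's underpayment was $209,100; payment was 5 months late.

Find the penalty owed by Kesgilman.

Accrued rate: 4% × 5 = 20%, capped at 25% → 20%
Failure-to-pay penalty: 20% of $209,100 = $41,820
Penalty before surcharge: $41,820 + $3,800 = $45,620
Administrative surcharge: 30% of $45,620 = $13,686
Total penalty: $45,620 + $13,686 = $59,306

Penalty: $59,306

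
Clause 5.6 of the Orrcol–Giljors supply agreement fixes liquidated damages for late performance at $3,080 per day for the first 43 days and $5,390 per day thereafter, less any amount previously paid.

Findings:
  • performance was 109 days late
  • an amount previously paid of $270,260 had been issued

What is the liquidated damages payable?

First 43 days: 43 × $3,080 = $132,440
Remaining days: (109 − 43) × $5,390 = $355,740
Accrued per-day damages: $132,440 + $355,740 = $488,180
Less amount previously paid: $488,180 − $270,260 = $217,920

$217,920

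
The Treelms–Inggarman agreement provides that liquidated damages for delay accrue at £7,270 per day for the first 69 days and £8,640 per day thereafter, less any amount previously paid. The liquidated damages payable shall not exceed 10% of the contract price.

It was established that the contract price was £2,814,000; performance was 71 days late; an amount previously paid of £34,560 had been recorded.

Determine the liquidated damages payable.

First 69 days: 69 × £7,270 = £501,630
Remaining days: (71 − 69) × £8,640 = £17,280
Accrued per-day damages: £501,630 + £17,280 = £518,910
Less amount previously paid: £518,910 − £34,560 = £484,350
Cap: 10% of £2,814,000 = £281,400
Cap at £281,400: £484,350 exceeds the cap → £281,400

Liquidated damages: £281,400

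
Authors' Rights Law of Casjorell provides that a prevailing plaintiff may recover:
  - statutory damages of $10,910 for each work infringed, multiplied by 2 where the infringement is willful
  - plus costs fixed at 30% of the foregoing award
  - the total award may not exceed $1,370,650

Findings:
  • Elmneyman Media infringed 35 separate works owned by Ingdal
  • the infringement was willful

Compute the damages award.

Statutory damages: 35 × $10,910 = $381,850
Doubled: 2 × $381,850 = $763,700
Costs: 30% of $763,700 = $229,110
Award plus costs: $763,700 + $229,110 = $992,810
Cap at $1,370,650: $992,810 is within the cap, no reduction.

$992,810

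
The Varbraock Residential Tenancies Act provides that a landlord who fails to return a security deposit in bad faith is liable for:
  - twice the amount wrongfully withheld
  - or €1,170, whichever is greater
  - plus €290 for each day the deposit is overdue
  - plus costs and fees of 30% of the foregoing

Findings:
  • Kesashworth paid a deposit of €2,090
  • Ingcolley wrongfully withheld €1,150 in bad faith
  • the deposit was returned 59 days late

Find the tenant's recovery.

€25,233

Doubled: 2 × €1,150 = €2,300
Minimum €1,170: €2,300 meets the minimum, no increase.
Late-return penalty: 59 × €290 = €17,110
Damages plus late penalty: €2,300 + €17,110 = €19,410
Costs and fees: 30% of €19,410 = €5,823
Total recovery: €19,410 + €5,823 = €25,233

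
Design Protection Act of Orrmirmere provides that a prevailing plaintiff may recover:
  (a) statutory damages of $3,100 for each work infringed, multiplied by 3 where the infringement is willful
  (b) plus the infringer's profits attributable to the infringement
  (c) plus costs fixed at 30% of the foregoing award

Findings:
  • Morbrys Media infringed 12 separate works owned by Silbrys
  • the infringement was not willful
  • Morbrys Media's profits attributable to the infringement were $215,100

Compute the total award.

Statutory damages: 12 × $3,100 = $37,200
Infringement not willful: no ×3 enhancement.
Combined award: $37,200 + $215,100 = $252,300
Costs: 30% of $252,300 = $75,690
Award plus costs: $252,300 + $75,690 = $327,990

$327,990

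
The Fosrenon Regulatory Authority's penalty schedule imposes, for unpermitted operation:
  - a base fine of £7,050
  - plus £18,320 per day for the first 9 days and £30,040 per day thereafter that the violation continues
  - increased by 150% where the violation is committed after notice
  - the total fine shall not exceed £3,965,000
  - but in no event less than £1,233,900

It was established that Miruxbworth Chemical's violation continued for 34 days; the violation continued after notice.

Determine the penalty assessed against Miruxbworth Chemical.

First 9 days: 9 × £18,320 = £164,880
Remaining days: (34 − 9) × £30,040 = £751,000
Per-day component: £164,880 + £751,000 = £915,880
Base plus per-day: £7,050 + £915,880 = £922,930
Enhancement: 150% of £922,930 = £1,384,395
Enhanced fine: £922,930 + £1,384,395 = £2,307,325
Cap at £3,965,000: £2,307,325 is within the cap, no reduction.
Minimum £1,233,900: £2,307,325 meets the minimum, no increase.

£2,307,325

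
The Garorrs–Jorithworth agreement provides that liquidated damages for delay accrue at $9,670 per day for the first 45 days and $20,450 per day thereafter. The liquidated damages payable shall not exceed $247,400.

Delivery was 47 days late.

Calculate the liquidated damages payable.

Liquidated damages: $247,400

First 45 days: 45 × $9,670 = $435,150
Remaining days: (47 − 45) × $20,450 = $40,900
Accrued per-day damages: $435,150 + $40,900 = $476,050
Cap at $247,400: $476,050 exceeds the cap → $247,400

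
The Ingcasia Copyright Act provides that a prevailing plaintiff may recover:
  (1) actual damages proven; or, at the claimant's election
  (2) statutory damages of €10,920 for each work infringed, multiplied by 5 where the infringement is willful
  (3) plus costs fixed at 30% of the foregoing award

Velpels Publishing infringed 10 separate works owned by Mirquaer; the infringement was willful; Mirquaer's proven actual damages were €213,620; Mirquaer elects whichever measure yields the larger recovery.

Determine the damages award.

€709,800

Statutory damages: 10 × €10,920 = €109,200
Multiplied by 5: 5 × €109,200 = €546,000
Greater of actual damages (€213,620) or enhanced statutory damages (€546,000): €546,000
Costs: 30% of €546,000 = €163,800
Award plus costs: €546,000 + €163,800 = €709,800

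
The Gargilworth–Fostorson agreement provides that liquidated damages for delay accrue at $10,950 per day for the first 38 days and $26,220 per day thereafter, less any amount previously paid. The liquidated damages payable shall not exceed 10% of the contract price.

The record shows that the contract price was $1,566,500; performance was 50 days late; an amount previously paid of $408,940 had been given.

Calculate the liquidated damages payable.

$156,650

First 38 days: 38 × $10,950 = $416,100
Remaining days: (50 − 38) × $26,220 = $314,640
Accrued per-day damages: $416,100 + $314,640 = $730,740
Less amount previously paid: $730,740 − $408,940 = $321,800
Cap: 10% of $1,566,500 = $156,650
Cap at $156,650: $321,800 exceeds the cap → $156,650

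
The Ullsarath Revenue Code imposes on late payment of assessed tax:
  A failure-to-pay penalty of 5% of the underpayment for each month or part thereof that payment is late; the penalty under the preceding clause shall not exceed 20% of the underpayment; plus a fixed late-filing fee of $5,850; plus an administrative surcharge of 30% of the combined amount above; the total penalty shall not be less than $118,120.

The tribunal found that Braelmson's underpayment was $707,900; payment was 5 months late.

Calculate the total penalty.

$191,659

Accrued rate: 5% × 5 = 25%, capped at 20% → 20%
Failure-to-pay penalty: 20% of $707,900 = $141,580
Penalty before surcharge: $141,580 + $5,850 = $147,430
Administrative surcharge: 30% of $147,430 = $44,229
Total penalty: $147,430 + $44,229 = $191,659
Minimum $118,120: $191,659 meets the minimum, no increase.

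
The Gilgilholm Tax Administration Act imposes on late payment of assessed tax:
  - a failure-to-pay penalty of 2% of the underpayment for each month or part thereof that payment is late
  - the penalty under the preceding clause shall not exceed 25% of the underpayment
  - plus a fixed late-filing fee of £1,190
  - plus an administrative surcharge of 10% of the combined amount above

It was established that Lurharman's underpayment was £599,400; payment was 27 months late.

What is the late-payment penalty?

£166,144

Accrued rate: 2% × 27 = 54%, capped at 25% → 25%
Failure-to-pay penalty: 25% of £599,400 = £149,850
Penalty before surcharge: £149,850 + £1,190 = £151,040
Administrative surcharge: 10% of £151,040 = £15,104
Total penalty: £151,040 + £15,104 = £166,144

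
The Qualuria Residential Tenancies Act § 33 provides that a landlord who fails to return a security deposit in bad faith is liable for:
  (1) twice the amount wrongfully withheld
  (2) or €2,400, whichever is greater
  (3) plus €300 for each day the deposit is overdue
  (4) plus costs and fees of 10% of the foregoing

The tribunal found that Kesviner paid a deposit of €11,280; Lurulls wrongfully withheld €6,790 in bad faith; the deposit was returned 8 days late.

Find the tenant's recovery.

Doubled: 2 × €6,790 = €13,580
Minimum €2,400: €13,580 meets the minimum, no increase.
Late-return penalty: 8 × €300 = €2,400
Damages plus late penalty: €13,580 + €2,400 = €15,980
Costs and fees: 10% of €15,980 = €1,598
Total recovery: €15,980 + €1,598 = €17,578

Recovery: €17,578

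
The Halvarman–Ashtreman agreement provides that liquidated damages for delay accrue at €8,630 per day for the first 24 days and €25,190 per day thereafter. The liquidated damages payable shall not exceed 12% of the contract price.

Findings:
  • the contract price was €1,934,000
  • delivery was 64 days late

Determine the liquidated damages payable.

First 24 days: 24 × €8,630 = €207,120
Remaining days: (64 − 24) × €25,190 = €1,007,600
Accrued per-day damages: €207,120 + €1,007,600 = €1,214,720
Cap: 12% of €1,934,000 = €232,080
Cap at €232,080: €1,214,720 exceeds the cap → €232,080

€232,080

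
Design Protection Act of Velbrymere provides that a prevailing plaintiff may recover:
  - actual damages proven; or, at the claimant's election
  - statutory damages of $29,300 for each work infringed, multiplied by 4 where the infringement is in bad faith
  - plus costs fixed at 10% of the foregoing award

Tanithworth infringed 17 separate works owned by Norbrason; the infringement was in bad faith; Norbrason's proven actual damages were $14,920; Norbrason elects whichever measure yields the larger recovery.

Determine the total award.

Statutory damages: 17 × $29,300 = $498,100
Multiplied by 4: 4 × $498,100 = $1,992,400
Greater of actual damages ($14,920) or enhanced statutory damages ($1,992,400): $1,992,400
Costs: 10% of $1,992,400 = $199,240
Award plus costs: $1,992,400 + $199,240 = $2,191,640

$2,191,640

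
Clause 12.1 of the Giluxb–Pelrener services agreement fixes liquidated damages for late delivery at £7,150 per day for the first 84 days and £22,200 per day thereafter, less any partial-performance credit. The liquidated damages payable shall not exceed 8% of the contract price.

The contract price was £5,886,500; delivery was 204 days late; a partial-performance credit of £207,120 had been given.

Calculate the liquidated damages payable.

Liquidated damages: £470,920

First 84 days: 84 × £7,150 = £600,600
Remaining days: (204 − 84) × £22,200 = £2,664,000
Accrued per-day damages: £600,600 + £2,664,000 = £3,264,600
Less partial-performance credit: £3,264,600 − £207,120 = £3,057,480
Cap: 8% of £5,886,500 = £470,920
Cap at £470,920: £3,057,480 exceeds the cap → £470,920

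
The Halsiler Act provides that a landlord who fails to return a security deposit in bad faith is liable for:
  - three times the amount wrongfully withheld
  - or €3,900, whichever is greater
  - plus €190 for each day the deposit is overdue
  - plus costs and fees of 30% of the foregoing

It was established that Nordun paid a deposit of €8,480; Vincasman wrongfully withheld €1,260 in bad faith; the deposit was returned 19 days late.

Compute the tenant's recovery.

€9,763

Trebled: 3 × €1,260 = €3,780
Minimum €3,900: €3,780 is below the minimum → €3,900
Late-return penalty: 19 × €190 = €3,610
Damages plus late penalty: €3,900 + €3,610 = €7,510
Costs and fees: 30% of €7,510 = €2,253
Total recovery: €7,510 + €2,253 = €9,763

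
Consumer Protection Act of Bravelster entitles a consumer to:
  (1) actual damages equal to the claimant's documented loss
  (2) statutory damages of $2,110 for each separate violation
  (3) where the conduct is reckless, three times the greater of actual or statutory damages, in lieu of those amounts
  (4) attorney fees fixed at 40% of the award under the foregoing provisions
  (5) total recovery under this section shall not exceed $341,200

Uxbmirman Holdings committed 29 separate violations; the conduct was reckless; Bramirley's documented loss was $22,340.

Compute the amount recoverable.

$256,998

Statutory damages: 29 × $2,110 = $61,190
Greater of actual damages ($22,340) or statutory damages ($61,190): $61,190
Trebled: 3 × $61,190 = $183,570
Attorney fees: 40% of $183,570 = $73,428
Total before cap: $183,570 + $73,428 = $256,998
Cap at $341,200: $256,998 is within the cap, no reduction.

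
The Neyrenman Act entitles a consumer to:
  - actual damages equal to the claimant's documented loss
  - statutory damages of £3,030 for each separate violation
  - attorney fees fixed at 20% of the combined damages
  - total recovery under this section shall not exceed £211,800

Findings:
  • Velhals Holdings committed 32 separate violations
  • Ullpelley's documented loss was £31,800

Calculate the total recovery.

Statutory damages: 32 × £3,030 = £96,960
Combined damages: £31,800 + £96,960 = £128,760
Attorney fees: 20% of £128,760 = £25,752
Total before cap: £128,760 + £25,752 = £154,512
Cap at £211,800: £154,512 is within the cap, no reduction.

Total recovery: £154,512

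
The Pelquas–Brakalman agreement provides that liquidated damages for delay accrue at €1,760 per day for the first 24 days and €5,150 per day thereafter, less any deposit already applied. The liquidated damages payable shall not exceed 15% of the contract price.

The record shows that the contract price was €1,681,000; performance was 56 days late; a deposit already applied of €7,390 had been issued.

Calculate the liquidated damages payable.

First 24 days: 24 × €1,760 = €42,240
Remaining days: (56 − 24) × €5,150 = €164,800
Accrued per-day damages: €42,240 + €164,800 = €207,040
Less deposit already applied: €207,040 − €7,390 = €199,650
Cap: 15% of €1,681,000 = €252,150
Cap at €252,150: €199,650 is within the cap, no reduction.

€199,650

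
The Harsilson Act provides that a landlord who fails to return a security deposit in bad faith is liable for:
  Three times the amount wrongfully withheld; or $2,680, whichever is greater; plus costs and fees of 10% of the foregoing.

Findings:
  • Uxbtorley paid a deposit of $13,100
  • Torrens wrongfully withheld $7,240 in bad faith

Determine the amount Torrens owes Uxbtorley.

$23,892

Trebled: 3 × $7,240 = $21,720
Minimum $2,680: $21,720 meets the minimum, no increase.
Costs and fees: 10% of $21,720 = $2,172
Total recovery: $21,720 + $2,172 = $23,892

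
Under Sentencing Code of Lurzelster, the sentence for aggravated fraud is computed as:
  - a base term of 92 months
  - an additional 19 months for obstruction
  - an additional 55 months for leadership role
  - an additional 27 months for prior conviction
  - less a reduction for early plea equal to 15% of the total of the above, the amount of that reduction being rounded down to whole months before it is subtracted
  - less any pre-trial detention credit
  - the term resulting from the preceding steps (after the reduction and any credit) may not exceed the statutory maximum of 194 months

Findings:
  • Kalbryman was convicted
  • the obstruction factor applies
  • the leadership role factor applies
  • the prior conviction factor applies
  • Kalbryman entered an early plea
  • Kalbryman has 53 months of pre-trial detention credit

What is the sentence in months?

Obstruction enhancement: +19 months
Leadership role enhancement: +55 months
Prior conviction enhancement: +27 months
Adjusted term: 92 months + 19 months + 55 months + 27 months = 193 months
Early plea reduction: 15% of 193 months = 28 months (rounded down)
After reduction: 193 − 28 = 165 months
Less pre-trial detention credit: 165 months − 53 months = 112 months
Cap at 194 months: 112 months is within the cap, no reduction.

112 months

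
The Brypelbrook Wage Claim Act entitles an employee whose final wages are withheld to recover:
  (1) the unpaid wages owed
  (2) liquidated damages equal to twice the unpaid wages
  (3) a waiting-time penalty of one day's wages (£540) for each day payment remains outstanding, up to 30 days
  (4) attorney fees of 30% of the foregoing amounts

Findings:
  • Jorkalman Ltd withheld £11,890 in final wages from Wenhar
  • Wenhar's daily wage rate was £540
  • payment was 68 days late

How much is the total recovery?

Doubled: 2 × £11,890 = £23,780
Penalty days: min(68, 30) = 30
Waiting-time penalty: 30 × £540 = £16,200
Subtotal: £11,890 + £23,780 + £16,200 = £51,870
Attorney fees: 30% of £51,870 = £15,561
Total award: £51,870 + £15,561 = £67,431

£67,431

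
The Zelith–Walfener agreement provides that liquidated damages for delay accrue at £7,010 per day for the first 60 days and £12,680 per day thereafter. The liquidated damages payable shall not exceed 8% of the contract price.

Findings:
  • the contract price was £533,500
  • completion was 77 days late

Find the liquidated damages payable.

£42,680

First 60 days: 60 × £7,010 = £420,600
Remaining days: (77 − 60) × £12,680 = £215,560
Accrued per-day damages: £420,600 + £215,560 = £636,160
Cap: 8% of £533,500 = £42,680
Cap at £42,680: £636,160 exceeds the cap → £42,680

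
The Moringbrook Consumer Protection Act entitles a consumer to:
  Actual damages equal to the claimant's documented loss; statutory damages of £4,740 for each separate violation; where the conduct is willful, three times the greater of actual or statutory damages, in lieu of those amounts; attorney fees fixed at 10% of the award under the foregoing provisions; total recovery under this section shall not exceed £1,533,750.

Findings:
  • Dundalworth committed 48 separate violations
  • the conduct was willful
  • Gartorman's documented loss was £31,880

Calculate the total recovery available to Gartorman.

£750,816

Statutory damages: 48 × £4,740 = £227,520
Greater of actual damages (£31,880) or statutory damages (£227,520): £227,520
Trebled: 3 × £227,520 = £682,560
Attorney fees: 10% of £682,560 = £68,256
Total before cap: £682,560 + £68,256 = £750,816
Cap at £1,533,750: £750,816 is within the cap, no reduction.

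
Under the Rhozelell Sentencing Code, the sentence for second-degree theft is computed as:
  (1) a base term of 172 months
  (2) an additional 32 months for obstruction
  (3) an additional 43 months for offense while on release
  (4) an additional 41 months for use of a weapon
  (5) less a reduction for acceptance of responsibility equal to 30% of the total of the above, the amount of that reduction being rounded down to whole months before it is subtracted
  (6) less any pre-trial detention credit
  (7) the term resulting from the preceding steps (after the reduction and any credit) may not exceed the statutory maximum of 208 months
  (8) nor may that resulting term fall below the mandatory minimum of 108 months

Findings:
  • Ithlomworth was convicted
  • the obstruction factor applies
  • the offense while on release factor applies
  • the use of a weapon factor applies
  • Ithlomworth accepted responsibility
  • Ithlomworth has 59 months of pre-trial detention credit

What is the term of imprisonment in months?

143 months

Obstruction enhancement: +32 months
Offense while on release enhancement: +43 months
Use of a weapon enhancement: +41 months
Adjusted term: 172 months + 32 months + 43 months + 41 months = 288 months
Acceptance of responsibility reduction: 30% of 288 months = 86 months (rounded down)
After reduction: 288 − 86 = 202 months
Less pre-trial detention credit: 202 months − 59 months = 143 months
Cap at 208 months: 143 months is within the cap, no reduction.
Minimum 108 months: 143 months meets the minimum, no increase.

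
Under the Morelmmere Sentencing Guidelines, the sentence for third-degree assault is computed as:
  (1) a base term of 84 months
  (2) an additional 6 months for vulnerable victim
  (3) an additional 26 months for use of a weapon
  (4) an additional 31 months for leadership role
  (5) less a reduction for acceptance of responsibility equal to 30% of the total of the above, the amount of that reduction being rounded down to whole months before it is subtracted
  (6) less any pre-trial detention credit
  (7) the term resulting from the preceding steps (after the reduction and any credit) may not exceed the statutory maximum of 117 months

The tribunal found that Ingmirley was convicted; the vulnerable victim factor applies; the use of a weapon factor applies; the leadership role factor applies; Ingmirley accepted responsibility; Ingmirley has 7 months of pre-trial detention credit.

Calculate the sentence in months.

Vulnerable victim enhancement: +6 months
Use of a weapon enhancement: +26 months
Leadership role enhancement: +31 months
Adjusted term: 84 months + 6 months + 26 months + 31 months = 147 months
Acceptance of responsibility reduction: 30% of 147 months = 44 months (rounded down)
After reduction: 147 − 44 = 103 months
Less pre-trial detention credit: 103 months − 7 months = 96 months
Cap at 117 months: 96 months is within the cap, no reduction.

Sentence: 96 months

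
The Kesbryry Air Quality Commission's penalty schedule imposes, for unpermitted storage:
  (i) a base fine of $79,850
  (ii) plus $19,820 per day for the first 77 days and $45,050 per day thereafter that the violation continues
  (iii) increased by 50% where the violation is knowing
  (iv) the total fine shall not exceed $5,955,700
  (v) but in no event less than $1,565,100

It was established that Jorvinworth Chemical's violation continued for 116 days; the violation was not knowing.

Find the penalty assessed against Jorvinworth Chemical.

First 77 days: 77 × $19,820 = $1,526,140
Remaining days: (116 − 77) × $45,050 = $1,756,950
Per-day component: $1,526,140 + $1,756,950 = $3,283,090
Base plus per-day: $79,850 + $3,283,090 = $3,362,940
The violation was not knowing: no 50% increase.
Cap at $5,955,700: $3,362,940 is within the cap, no reduction.
Minimum $1,565,100: $3,362,940 meets the minimum, no increase.

$3,362,940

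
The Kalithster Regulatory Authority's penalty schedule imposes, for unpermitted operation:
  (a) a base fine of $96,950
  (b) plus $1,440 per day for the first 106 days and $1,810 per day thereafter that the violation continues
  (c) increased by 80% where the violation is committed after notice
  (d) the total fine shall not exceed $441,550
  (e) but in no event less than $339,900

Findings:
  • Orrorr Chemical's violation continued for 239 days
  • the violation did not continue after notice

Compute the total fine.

First 106 days: 106 × $1,440 = $152,640
Remaining days: (239 − 106) × $1,810 = $240,730
Per-day component: $152,640 + $240,730 = $393,370
Base plus per-day: $96,950 + $393,370 = $490,320
The violation did not continue after notice: no 80% increase.
Cap at $441,550: $490,320 exceeds the cap → $441,550
Minimum $339,900: $441,550 meets the minimum, no increase.

$441,550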